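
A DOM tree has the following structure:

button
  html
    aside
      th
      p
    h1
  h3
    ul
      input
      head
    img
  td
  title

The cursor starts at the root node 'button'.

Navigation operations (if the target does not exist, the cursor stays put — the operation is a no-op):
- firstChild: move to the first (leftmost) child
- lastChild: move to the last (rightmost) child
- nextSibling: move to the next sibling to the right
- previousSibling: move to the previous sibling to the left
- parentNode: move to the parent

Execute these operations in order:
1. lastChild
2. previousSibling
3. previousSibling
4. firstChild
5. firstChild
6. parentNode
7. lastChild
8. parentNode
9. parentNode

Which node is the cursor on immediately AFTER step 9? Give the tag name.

After 1 (lastChild): title
After 2 (previousSibling): td
After 3 (previousSibling): h3
After 4 (firstChild): ul
After 5 (firstChild): input
After 6 (parentNode): ul
After 7 (lastChild): head
After 8 (parentNode): ul
After 9 (parentNode): h3

Answer: h3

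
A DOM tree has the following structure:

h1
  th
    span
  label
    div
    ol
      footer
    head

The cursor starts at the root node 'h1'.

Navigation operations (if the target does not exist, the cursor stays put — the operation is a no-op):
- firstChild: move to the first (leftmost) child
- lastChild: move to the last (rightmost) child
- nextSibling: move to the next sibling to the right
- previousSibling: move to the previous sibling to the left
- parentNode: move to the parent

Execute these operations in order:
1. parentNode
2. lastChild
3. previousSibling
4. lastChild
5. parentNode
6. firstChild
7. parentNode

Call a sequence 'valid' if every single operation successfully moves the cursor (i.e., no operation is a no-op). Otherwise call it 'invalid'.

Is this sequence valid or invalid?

Answer: invalid

Derivation:
After 1 (parentNode): h1 (no-op, stayed)
After 2 (lastChild): label
After 3 (previousSibling): th
After 4 (lastChild): span
After 5 (parentNode): th
After 6 (firstChild): span
After 7 (parentNode): th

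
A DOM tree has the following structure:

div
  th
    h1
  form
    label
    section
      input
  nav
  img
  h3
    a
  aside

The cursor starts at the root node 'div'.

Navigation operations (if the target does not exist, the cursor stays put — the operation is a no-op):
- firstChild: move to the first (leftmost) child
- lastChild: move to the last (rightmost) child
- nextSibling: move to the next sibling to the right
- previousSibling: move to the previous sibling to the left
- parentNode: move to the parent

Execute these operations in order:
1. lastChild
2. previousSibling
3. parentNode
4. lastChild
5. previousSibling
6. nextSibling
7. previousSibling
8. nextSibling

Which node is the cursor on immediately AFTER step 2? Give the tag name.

Answer: h3

Derivation:
After 1 (lastChild): aside
After 2 (previousSibling): h3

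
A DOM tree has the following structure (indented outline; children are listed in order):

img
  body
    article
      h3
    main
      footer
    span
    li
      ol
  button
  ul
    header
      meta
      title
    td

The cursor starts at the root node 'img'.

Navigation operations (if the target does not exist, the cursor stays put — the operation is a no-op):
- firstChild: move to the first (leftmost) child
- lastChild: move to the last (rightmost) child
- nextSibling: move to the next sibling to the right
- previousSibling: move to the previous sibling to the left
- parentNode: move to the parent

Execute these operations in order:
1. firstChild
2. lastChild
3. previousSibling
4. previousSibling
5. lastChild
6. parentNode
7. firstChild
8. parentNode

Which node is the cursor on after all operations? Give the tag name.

Answer: main

Derivation:
After 1 (firstChild): body
After 2 (lastChild): li
After 3 (previousSibling): span
After 4 (previousSibling): main
After 5 (lastChild): footer
After 6 (parentNode): main
After 7 (firstChild): footer
After 8 (parentNode): main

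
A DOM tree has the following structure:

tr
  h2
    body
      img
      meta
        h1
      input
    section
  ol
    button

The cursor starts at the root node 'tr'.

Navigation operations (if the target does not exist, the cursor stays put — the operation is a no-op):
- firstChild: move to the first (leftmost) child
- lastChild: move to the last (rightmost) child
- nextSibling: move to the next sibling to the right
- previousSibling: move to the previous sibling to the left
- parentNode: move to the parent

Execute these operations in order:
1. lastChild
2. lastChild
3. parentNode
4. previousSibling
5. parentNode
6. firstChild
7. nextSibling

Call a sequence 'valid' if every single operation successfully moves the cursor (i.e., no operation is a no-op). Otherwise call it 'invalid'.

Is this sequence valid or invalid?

After 1 (lastChild): ol
After 2 (lastChild): button
After 3 (parentNode): ol
After 4 (previousSibling): h2
After 5 (parentNode): tr
After 6 (firstChild): h2
After 7 (nextSibling): ol

Answer: valid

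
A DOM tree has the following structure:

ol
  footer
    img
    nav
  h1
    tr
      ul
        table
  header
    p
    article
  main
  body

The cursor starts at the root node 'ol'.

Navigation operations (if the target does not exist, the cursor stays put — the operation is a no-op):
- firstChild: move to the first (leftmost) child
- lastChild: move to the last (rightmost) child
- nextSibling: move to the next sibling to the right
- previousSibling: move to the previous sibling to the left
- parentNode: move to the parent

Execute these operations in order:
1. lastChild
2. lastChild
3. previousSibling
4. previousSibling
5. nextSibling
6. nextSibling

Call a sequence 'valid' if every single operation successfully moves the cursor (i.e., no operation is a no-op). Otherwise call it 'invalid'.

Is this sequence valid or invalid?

Answer: invalid

Derivation:
After 1 (lastChild): body
After 2 (lastChild): body (no-op, stayed)
After 3 (previousSibling): main
After 4 (previousSibling): header
After 5 (nextSibling): main
After 6 (nextSibling): body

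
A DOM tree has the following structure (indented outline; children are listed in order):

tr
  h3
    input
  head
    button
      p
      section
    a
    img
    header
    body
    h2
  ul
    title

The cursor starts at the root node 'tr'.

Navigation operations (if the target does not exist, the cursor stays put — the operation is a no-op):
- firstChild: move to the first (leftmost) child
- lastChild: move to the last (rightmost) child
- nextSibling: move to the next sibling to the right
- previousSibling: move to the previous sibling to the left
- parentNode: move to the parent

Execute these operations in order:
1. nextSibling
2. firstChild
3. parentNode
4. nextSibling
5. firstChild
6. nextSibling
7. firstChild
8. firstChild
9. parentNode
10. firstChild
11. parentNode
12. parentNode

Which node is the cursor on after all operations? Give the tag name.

Answer: head

Derivation:
After 1 (nextSibling): tr (no-op, stayed)
After 2 (firstChild): h3
After 3 (parentNode): tr
After 4 (nextSibling): tr (no-op, stayed)
After 5 (firstChild): h3
After 6 (nextSibling): head
After 7 (firstChild): button
After 8 (firstChild): p
After 9 (parentNode): button
After 10 (firstChild): p
After 11 (parentNode): button
After 12 (parentNode): head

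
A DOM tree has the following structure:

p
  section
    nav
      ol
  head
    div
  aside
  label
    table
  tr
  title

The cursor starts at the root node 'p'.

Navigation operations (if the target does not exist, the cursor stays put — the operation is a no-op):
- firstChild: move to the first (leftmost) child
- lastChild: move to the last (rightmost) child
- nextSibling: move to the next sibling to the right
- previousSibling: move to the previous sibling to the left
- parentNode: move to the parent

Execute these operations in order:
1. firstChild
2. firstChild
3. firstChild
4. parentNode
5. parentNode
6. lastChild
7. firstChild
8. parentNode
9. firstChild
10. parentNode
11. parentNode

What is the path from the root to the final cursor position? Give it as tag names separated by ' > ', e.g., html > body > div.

After 1 (firstChild): section
After 2 (firstChild): nav
After 3 (firstChild): ol
After 4 (parentNode): nav
After 5 (parentNode): section
After 6 (lastChild): nav
After 7 (firstChild): ol
After 8 (parentNode): nav
After 9 (firstChild): ol
After 10 (parentNode): nav
After 11 (parentNode): section

Answer: p > section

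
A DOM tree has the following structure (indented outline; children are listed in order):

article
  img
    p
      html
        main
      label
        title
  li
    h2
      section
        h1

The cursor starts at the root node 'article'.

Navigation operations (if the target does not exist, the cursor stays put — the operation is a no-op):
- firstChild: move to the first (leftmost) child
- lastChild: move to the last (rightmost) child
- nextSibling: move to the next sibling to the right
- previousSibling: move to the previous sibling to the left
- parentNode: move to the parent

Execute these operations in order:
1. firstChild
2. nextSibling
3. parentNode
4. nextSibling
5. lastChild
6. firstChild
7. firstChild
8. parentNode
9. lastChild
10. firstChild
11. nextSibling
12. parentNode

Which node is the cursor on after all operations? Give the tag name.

After 1 (firstChild): img
After 2 (nextSibling): li
After 3 (parentNode): article
After 4 (nextSibling): article (no-op, stayed)
After 5 (lastChild): li
After 6 (firstChild): h2
After 7 (firstChild): section
After 8 (parentNode): h2
After 9 (lastChild): section
After 10 (firstChild): h1
After 11 (nextSibling): h1 (no-op, stayed)
After 12 (parentNode): section

Answer: section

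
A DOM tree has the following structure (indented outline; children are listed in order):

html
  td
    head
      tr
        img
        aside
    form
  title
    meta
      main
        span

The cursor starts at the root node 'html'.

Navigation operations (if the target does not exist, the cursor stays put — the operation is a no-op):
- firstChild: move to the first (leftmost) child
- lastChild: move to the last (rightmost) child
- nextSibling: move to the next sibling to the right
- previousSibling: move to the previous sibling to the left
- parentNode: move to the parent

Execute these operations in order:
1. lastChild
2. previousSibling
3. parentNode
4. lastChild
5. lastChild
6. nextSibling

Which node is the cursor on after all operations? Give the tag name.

After 1 (lastChild): title
After 2 (previousSibling): td
After 3 (parentNode): html
After 4 (lastChild): title
After 5 (lastChild): meta
After 6 (nextSibling): meta (no-op, stayed)

Answer: meta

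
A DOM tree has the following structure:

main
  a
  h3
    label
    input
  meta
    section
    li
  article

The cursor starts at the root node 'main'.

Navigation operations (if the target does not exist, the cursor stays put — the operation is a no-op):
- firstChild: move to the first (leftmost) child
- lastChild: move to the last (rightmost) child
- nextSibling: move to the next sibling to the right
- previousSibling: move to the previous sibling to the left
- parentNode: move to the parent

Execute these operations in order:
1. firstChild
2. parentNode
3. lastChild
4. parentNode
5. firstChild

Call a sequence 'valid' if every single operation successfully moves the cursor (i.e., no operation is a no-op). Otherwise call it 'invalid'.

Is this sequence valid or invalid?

After 1 (firstChild): a
After 2 (parentNode): main
After 3 (lastChild): article
After 4 (parentNode): main
After 5 (firstChild): a

Answer: valid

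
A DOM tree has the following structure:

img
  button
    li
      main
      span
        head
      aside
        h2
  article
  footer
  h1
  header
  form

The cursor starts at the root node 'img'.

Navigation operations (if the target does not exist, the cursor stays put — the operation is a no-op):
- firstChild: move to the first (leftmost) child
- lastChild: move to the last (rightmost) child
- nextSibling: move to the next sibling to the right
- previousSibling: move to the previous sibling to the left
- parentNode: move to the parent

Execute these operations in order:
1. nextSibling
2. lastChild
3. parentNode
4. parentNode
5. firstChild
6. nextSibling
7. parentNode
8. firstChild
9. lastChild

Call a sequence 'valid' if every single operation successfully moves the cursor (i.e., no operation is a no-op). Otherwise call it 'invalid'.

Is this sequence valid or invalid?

Answer: invalid

Derivation:
After 1 (nextSibling): img (no-op, stayed)
After 2 (lastChild): form
After 3 (parentNode): img
After 4 (parentNode): img (no-op, stayed)
After 5 (firstChild): button
After 6 (nextSibling): article
After 7 (parentNode): img
After 8 (firstChild): button
After 9 (lastChild): li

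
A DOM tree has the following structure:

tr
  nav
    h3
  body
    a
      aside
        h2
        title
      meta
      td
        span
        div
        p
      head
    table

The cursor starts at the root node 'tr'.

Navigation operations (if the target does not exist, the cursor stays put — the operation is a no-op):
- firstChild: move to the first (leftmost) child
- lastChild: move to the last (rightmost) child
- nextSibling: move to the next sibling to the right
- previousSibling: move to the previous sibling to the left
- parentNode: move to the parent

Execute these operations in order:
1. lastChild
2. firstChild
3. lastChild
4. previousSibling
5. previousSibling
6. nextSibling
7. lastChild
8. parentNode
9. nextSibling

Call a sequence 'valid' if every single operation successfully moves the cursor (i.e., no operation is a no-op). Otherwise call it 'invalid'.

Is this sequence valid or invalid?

Answer: valid

Derivation:
After 1 (lastChild): body
After 2 (firstChild): a
After 3 (lastChild): head
After 4 (previousSibling): td
After 5 (previousSibling): meta
After 6 (nextSibling): td
After 7 (lastChild): p
After 8 (parentNode): td
After 9 (nextSibling): head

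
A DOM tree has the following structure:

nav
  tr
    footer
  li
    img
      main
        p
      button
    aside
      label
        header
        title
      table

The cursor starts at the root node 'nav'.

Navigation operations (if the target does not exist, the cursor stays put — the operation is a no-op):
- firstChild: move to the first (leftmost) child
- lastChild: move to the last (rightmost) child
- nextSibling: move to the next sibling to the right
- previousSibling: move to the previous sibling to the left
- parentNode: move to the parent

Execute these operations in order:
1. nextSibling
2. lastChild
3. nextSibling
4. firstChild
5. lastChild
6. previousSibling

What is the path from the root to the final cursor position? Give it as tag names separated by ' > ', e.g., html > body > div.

Answer: nav > li > img > main

Derivation:
After 1 (nextSibling): nav (no-op, stayed)
After 2 (lastChild): li
After 3 (nextSibling): li (no-op, stayed)
After 4 (firstChild): img
After 5 (lastChild): button
After 6 (previousSibling): main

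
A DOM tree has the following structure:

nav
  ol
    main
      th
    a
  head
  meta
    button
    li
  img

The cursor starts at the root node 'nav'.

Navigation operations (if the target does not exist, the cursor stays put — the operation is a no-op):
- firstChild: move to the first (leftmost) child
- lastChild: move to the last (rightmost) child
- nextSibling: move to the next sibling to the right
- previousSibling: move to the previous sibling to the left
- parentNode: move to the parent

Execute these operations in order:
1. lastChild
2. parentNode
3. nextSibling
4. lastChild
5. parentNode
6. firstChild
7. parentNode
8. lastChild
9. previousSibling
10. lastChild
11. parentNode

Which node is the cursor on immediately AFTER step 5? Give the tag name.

Answer: nav

Derivation:
After 1 (lastChild): img
After 2 (parentNode): nav
After 3 (nextSibling): nav (no-op, stayed)
After 4 (lastChild): img
After 5 (parentNode): nav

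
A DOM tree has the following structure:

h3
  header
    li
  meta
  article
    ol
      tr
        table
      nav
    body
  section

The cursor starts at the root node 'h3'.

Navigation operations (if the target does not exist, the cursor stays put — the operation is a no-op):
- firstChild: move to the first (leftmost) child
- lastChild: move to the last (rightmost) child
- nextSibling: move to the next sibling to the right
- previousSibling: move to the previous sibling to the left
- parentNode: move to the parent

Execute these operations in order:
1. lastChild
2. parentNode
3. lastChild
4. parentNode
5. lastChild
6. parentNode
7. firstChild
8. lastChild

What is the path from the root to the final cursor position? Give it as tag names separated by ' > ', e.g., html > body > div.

After 1 (lastChild): section
After 2 (parentNode): h3
After 3 (lastChild): section
After 4 (parentNode): h3
After 5 (lastChild): section
After 6 (parentNode): h3
After 7 (firstChild): header
After 8 (lastChild): li

Answer: h3 > header > li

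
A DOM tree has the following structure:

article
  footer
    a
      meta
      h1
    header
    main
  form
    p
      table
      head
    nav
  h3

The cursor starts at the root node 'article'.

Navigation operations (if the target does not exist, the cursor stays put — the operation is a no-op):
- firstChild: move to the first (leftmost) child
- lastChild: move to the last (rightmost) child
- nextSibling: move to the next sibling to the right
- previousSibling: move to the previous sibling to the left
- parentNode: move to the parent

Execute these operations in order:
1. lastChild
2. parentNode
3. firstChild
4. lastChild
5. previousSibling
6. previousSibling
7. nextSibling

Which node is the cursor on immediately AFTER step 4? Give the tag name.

Answer: main

Derivation:
After 1 (lastChild): h3
After 2 (parentNode): article
After 3 (firstChild): footer
After 4 (lastChild): main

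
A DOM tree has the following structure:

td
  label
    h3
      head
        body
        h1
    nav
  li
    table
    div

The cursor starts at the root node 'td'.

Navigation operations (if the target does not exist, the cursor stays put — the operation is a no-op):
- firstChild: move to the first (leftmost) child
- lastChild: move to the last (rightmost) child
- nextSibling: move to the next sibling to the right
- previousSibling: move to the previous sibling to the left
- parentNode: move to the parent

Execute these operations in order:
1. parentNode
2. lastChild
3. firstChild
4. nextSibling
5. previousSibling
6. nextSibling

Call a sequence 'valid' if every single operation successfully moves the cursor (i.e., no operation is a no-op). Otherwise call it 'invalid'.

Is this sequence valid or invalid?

Answer: invalid

Derivation:
After 1 (parentNode): td (no-op, stayed)
After 2 (lastChild): li
After 3 (firstChild): table
After 4 (nextSibling): div
After 5 (previousSibling): table
After 6 (nextSibling): div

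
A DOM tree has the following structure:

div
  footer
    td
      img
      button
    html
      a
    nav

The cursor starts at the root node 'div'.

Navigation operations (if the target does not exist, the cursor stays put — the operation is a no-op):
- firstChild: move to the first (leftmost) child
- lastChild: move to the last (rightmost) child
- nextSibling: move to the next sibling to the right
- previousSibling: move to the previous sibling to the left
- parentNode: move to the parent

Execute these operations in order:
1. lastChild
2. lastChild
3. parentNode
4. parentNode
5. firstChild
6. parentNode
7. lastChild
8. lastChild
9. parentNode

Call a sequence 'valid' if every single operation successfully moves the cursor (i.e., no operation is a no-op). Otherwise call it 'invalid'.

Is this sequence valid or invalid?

After 1 (lastChild): footer
After 2 (lastChild): nav
After 3 (parentNode): footer
After 4 (parentNode): div
After 5 (firstChild): footer
After 6 (parentNode): div
After 7 (lastChild): footer
After 8 (lastChild): nav
After 9 (parentNode): footer

Answer: valid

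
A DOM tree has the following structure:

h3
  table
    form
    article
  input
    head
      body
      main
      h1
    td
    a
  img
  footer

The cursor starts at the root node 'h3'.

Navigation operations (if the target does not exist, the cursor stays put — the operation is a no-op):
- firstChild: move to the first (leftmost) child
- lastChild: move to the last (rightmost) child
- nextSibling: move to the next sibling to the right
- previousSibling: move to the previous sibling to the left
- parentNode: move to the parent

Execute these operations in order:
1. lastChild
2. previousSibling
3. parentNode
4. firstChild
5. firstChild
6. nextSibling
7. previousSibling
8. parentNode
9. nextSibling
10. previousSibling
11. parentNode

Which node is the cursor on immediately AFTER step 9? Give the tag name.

After 1 (lastChild): footer
After 2 (previousSibling): img
After 3 (parentNode): h3
After 4 (firstChild): table
After 5 (firstChild): form
After 6 (nextSibling): article
After 7 (previousSibling): form
After 8 (parentNode): table
After 9 (nextSibling): input

Answer: input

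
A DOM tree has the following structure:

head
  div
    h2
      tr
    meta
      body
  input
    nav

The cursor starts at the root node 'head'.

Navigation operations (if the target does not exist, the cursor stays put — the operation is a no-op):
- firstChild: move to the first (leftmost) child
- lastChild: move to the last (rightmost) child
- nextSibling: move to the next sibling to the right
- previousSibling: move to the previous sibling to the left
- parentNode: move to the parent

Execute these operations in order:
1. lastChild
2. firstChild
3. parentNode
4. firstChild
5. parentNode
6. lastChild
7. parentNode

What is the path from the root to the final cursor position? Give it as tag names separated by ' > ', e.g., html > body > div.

Answer: head > input

Derivation:
After 1 (lastChild): input
After 2 (firstChild): nav
After 3 (parentNode): input
After 4 (firstChild): nav
After 5 (parentNode): input
After 6 (lastChild): nav
After 7 (parentNode): input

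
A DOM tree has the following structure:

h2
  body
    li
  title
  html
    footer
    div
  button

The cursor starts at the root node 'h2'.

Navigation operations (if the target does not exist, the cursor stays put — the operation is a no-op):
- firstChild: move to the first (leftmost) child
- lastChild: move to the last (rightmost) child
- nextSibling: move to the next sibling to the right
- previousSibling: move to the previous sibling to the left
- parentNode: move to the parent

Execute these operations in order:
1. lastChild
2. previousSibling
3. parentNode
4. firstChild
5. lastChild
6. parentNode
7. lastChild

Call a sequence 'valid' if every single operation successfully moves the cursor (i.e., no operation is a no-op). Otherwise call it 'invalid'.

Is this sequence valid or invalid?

Answer: valid

Derivation:
After 1 (lastChild): button
After 2 (previousSibling): html
After 3 (parentNode): h2
After 4 (firstChild): body
After 5 (lastChild): li
After 6 (parentNode): body
After 7 (lastChild): li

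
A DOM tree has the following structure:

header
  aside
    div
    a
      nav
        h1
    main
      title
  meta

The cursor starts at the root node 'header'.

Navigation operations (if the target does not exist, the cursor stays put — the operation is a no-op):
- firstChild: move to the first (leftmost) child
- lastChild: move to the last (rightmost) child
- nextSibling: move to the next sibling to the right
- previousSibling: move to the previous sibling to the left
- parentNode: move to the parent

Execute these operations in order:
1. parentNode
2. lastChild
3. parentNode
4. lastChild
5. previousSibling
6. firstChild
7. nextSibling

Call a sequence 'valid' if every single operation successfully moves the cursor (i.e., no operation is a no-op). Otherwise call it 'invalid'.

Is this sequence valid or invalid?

Answer: invalid

Derivation:
After 1 (parentNode): header (no-op, stayed)
After 2 (lastChild): meta
After 3 (parentNode): header
After 4 (lastChild): meta
After 5 (previousSibling): aside
After 6 (firstChild): div
After 7 (nextSibling): a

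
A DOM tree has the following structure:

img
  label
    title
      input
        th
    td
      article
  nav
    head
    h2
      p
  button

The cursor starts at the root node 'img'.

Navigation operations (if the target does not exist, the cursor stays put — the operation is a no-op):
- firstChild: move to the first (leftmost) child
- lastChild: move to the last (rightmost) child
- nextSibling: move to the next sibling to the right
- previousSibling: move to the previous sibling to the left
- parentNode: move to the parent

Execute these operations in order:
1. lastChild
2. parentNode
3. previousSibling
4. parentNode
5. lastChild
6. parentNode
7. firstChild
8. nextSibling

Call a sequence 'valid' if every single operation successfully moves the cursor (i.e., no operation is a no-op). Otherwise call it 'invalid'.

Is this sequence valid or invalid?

After 1 (lastChild): button
After 2 (parentNode): img
After 3 (previousSibling): img (no-op, stayed)
After 4 (parentNode): img (no-op, stayed)
After 5 (lastChild): button
After 6 (parentNode): img
After 7 (firstChild): label
After 8 (nextSibling): nav

Answer: invalid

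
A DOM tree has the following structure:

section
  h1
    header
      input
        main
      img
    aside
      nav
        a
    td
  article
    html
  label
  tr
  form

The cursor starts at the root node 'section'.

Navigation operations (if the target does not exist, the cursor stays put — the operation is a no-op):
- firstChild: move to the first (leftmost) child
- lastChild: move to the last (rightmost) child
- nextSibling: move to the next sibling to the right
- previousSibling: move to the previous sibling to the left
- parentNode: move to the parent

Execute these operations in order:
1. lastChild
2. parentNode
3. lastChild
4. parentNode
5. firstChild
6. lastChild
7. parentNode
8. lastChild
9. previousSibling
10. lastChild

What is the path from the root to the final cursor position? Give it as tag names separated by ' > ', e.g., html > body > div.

Answer: section > h1 > aside > nav

Derivation:
After 1 (lastChild): form
After 2 (parentNode): section
After 3 (lastChild): form
After 4 (parentNode): section
After 5 (firstChild): h1
After 6 (lastChild): td
After 7 (parentNode): h1
After 8 (lastChild): td
After 9 (previousSibling): aside
After 10 (lastChild): nav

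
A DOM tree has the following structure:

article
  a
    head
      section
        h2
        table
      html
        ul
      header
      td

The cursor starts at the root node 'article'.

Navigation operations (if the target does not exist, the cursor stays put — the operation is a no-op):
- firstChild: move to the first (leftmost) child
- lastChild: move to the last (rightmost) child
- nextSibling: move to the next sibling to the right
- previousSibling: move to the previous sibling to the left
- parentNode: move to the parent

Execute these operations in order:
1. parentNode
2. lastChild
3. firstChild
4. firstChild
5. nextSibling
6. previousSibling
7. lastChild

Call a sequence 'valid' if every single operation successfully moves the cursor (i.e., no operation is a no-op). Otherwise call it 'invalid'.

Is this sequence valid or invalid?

After 1 (parentNode): article (no-op, stayed)
After 2 (lastChild): a
After 3 (firstChild): head
After 4 (firstChild): section
After 5 (nextSibling): html
After 6 (previousSibling): section
After 7 (lastChild): table

Answer: invalid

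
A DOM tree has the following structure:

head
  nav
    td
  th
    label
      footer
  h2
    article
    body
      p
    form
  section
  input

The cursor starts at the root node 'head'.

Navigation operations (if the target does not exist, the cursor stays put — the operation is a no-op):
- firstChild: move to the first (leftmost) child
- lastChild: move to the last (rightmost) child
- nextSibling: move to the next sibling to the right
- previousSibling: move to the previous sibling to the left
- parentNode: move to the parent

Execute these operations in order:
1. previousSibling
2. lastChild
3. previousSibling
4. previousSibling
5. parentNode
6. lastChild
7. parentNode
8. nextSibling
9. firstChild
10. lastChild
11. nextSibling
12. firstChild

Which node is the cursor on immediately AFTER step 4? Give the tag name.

Answer: h2

Derivation:
After 1 (previousSibling): head (no-op, stayed)
After 2 (lastChild): input
After 3 (previousSibling): section
After 4 (previousSibling): h2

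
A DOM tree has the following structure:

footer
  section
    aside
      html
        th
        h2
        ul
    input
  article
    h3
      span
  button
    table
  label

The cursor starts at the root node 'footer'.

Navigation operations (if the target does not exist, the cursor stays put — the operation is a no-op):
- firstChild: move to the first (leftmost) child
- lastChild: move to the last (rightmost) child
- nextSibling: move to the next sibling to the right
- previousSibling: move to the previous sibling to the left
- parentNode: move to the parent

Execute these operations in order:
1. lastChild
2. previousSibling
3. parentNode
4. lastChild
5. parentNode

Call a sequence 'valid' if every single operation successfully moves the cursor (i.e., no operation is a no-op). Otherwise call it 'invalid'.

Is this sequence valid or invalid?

Answer: valid

Derivation:
After 1 (lastChild): label
After 2 (previousSibling): button
After 3 (parentNode): footer
After 4 (lastChild): label
After 5 (parentNode): footer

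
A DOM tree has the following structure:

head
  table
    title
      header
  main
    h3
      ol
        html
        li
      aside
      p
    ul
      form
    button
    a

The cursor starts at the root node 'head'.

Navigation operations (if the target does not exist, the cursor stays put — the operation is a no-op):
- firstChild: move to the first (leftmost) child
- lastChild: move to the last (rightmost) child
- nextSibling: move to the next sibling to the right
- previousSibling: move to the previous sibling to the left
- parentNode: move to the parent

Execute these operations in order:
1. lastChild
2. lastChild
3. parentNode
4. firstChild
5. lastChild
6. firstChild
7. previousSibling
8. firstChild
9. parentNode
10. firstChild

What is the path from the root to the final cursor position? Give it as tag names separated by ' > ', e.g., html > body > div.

After 1 (lastChild): main
After 2 (lastChild): a
After 3 (parentNode): main
After 4 (firstChild): h3
After 5 (lastChild): p
After 6 (firstChild): p (no-op, stayed)
After 7 (previousSibling): aside
After 8 (firstChild): aside (no-op, stayed)
After 9 (parentNode): h3
After 10 (firstChild): ol

Answer: head > main > h3 > ol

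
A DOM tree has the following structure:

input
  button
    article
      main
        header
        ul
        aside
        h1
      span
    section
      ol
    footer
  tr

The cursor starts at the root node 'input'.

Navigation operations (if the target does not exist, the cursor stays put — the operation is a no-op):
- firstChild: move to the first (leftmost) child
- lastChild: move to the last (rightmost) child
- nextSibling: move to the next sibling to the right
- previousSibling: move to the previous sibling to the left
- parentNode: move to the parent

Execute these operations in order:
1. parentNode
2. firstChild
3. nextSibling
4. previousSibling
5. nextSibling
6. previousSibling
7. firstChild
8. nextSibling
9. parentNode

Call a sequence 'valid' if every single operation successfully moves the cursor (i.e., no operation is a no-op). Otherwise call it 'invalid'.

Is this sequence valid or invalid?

Answer: invalid

Derivation:
After 1 (parentNode): input (no-op, stayed)
After 2 (firstChild): button
After 3 (nextSibling): tr
After 4 (previousSibling): button
After 5 (nextSibling): tr
After 6 (previousSibling): button
After 7 (firstChild): article
After 8 (nextSibling): section
After 9 (parentNode): button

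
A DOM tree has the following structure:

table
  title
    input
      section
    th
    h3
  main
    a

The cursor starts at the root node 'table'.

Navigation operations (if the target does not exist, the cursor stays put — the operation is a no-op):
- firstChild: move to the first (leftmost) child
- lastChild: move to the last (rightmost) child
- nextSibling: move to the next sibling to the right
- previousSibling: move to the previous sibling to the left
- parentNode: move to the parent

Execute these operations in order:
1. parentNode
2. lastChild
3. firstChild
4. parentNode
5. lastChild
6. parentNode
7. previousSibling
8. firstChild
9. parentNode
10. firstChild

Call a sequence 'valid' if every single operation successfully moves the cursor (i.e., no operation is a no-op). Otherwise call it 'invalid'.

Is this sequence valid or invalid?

After 1 (parentNode): table (no-op, stayed)
After 2 (lastChild): main
After 3 (firstChild): a
After 4 (parentNode): main
After 5 (lastChild): a
After 6 (parentNode): main
After 7 (previousSibling): title
After 8 (firstChild): input
After 9 (parentNode): title
After 10 (firstChild): input

Answer: invalid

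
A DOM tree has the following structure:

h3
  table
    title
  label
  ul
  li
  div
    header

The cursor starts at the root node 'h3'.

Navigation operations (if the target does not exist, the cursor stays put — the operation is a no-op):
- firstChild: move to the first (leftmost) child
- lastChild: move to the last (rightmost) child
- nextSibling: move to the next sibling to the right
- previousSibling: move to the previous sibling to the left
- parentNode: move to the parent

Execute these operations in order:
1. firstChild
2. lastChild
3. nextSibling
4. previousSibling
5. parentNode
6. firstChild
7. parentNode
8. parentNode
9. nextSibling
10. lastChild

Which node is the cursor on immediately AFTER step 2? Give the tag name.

After 1 (firstChild): table
After 2 (lastChild): title

Answer: title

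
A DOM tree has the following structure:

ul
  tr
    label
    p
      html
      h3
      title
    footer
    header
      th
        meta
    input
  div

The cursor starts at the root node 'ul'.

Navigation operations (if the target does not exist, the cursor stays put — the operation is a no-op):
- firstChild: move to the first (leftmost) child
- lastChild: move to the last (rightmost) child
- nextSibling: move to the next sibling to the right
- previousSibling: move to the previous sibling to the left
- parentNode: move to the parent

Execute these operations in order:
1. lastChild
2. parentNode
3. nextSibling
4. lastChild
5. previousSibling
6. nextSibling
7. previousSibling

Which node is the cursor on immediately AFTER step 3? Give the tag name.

After 1 (lastChild): div
After 2 (parentNode): ul
After 3 (nextSibling): ul (no-op, stayed)

Answer: ul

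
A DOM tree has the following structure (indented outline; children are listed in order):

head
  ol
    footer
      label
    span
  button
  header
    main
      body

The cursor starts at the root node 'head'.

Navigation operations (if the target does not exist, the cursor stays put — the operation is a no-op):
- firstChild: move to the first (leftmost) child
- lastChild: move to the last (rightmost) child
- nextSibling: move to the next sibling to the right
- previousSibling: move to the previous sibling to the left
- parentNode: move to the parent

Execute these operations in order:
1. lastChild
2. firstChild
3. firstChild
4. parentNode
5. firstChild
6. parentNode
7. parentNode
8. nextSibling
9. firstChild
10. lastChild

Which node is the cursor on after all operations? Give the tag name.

After 1 (lastChild): header
After 2 (firstChild): main
After 3 (firstChild): body
After 4 (parentNode): main
After 5 (firstChild): body
After 6 (parentNode): main
After 7 (parentNode): header
After 8 (nextSibling): header (no-op, stayed)
After 9 (firstChild): main
After 10 (lastChild): body

Answer: body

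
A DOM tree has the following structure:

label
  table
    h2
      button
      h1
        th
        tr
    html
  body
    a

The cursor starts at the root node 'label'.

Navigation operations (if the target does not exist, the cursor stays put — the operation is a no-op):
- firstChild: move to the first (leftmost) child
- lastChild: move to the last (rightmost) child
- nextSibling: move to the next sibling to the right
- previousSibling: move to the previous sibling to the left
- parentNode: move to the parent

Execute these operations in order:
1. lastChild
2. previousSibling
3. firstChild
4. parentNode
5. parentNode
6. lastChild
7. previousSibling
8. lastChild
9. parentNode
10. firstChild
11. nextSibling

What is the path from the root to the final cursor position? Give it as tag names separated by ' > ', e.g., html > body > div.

Answer: label > table > html

Derivation:
After 1 (lastChild): body
After 2 (previousSibling): table
After 3 (firstChild): h2
After 4 (parentNode): table
After 5 (parentNode): label
After 6 (lastChild): body
After 7 (previousSibling): table
After 8 (lastChild): html
After 9 (parentNode): table
After 10 (firstChild): h2
After 11 (nextSibling): html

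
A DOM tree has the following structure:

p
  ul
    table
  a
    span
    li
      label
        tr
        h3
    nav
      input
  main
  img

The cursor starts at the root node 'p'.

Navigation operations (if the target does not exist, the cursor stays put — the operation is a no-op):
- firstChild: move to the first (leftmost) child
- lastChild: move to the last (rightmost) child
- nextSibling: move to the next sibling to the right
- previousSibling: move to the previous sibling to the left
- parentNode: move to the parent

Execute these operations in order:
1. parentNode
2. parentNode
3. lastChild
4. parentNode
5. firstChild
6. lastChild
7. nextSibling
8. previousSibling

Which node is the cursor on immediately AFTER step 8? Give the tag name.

After 1 (parentNode): p (no-op, stayed)
After 2 (parentNode): p (no-op, stayed)
After 3 (lastChild): img
After 4 (parentNode): p
After 5 (firstChild): ul
After 6 (lastChild): table
After 7 (nextSibling): table (no-op, stayed)
After 8 (previousSibling): table (no-op, stayed)

Answer: table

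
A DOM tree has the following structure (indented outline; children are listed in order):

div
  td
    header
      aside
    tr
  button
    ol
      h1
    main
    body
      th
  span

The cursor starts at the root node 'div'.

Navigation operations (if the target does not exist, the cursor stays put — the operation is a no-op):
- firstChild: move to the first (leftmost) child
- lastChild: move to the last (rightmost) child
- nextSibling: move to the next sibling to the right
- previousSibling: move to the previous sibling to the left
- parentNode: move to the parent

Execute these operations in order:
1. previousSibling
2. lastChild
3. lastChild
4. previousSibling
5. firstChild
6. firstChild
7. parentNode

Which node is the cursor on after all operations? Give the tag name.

After 1 (previousSibling): div (no-op, stayed)
After 2 (lastChild): span
After 3 (lastChild): span (no-op, stayed)
After 4 (previousSibling): button
After 5 (firstChild): ol
After 6 (firstChild): h1
After 7 (parentNode): ol

Answer: ol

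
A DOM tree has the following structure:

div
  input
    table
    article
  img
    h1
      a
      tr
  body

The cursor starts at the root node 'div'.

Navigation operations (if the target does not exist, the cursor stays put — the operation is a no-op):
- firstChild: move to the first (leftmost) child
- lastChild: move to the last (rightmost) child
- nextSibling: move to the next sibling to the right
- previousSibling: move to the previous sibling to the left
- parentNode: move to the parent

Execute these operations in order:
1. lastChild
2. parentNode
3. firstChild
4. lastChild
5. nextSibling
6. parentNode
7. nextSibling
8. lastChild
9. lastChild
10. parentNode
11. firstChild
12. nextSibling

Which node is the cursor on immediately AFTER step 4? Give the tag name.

After 1 (lastChild): body
After 2 (parentNode): div
After 3 (firstChild): input
After 4 (lastChild): article

Answer: article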